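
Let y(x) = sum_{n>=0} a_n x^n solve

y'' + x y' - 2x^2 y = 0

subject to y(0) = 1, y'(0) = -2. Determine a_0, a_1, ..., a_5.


Ansatz: y(x) = sum_{n>=0} a_n x^n, so y'(x) = sum_{n>=1} n a_n x^(n-1) and y''(x) = sum_{n>=2} n(n-1) a_n x^(n-2).
Substitute into P(x) y'' + Q(x) y' + R(x) y = 0 with P(x) = 1, Q(x) = x, R(x) = -2x^2, and match powers of x.
Initial conditions: a_0 = 1, a_1 = -2.
Setting the coefficient of each power of x to zero and solving order by order (substituting the coefficients already found):
  x^0: 2 a_2 = 0  ->  a_2 = 0
  x^1: 6 a_3 + a_1 = 0  ->  6 a_3 = -a_1 = 2  ->  a_3 = 1/3
  x^2: 12 a_4 + 2 a_2 - 2 a_0 = 0  ->  12 a_4 = -2 a_2 + 2 a_0 = 2  ->  a_4 = 1/6
  x^3: 20 a_5 + 3 a_3 - 2 a_1 = 0  ->  20 a_5 = -3 a_3 + 2 a_1 = -5  ->  a_5 = -1/4
Truncated series: y(x) = 1 - 2 x + (1/3) x^3 + (1/6) x^4 - (1/4) x^5 + O(x^6).

a_0 = 1; a_1 = -2; a_2 = 0; a_3 = 1/3; a_4 = 1/6; a_5 = -1/4


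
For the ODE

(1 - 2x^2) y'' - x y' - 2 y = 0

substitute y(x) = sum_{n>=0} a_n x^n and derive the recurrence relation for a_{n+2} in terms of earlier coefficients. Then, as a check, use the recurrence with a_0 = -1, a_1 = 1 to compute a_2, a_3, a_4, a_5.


Substitute y = sum_n a_n x^n.
(1 - 2 x^2) y'' contributes (n+2)(n+1) a_{n+2} - 2 n(n-1) a_n at x^n.
-x y'(x) contributes -n a_n at x^n.
-2 y(x) contributes -2 a_n at x^n.
Matching x^n: (n+2)(n+1) a_{n+2} + (-2 n(n-1) - n - 2) a_n = 0.
Thus a_{n+2} = (2 n(n-1) + n + 2) / ((n+1)(n+2)) * a_n.

Check with a_0 = -1, a_1 = 1 (apply the recurrence for n = 0, 1, 2, 3): a_0 = -1, a_1 = 1, a_2 = -1, a_3 = 1/2, a_4 = -2/3, a_5 = 17/40.

a_(n+2) = (2 n(n-1) + n + 2) / ((n+1)(n+2)) * a_n; check: a_0 = -1, a_1 = 1, a_2 = -1, a_3 = 1/2, a_4 = -2/3, a_5 = 17/40


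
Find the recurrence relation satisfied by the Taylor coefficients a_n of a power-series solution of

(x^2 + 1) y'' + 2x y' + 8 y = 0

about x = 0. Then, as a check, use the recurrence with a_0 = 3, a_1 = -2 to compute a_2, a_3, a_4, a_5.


Substitute y = sum_n a_n x^n.
(1 + 1 x^2) y'' contributes (n+2)(n+1) a_{n+2} + n(n-1) a_n at x^n.
2 x y'(x) contributes 2 n a_n at x^n.
8 y(x) contributes 8 a_n at x^n.
Matching x^n: (n+2)(n+1) a_{n+2} + (n(n-1) + 2 n + 8) a_n = 0.
Thus a_{n+2} = (-n(n-1) - 2 n - 8) / ((n+1)(n+2)) * a_n.

Check with a_0 = 3, a_1 = -2 (apply the recurrence for n = 0, 1, 2, 3): a_0 = 3, a_1 = -2, a_2 = -12, a_3 = 10/3, a_4 = 14, a_5 = -10/3.

a_(n+2) = (-n(n-1) - 2 n - 8) / ((n+1)(n+2)) * a_n; check: a_0 = 3, a_1 = -2, a_2 = -12, a_3 = 10/3, a_4 = 14, a_5 = -10/3


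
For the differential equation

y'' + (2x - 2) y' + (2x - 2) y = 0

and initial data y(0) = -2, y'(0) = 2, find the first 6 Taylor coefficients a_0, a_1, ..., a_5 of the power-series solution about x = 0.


Ansatz: y(x) = sum_{n>=0} a_n x^n, so y'(x) = sum_{n>=1} n a_n x^(n-1) and y''(x) = sum_{n>=2} n(n-1) a_n x^(n-2).
Substitute into P(x) y'' + Q(x) y' + R(x) y = 0 with P(x) = 1, Q(x) = 2x - 2, R(x) = 2x - 2, and match powers of x.
Initial conditions: a_0 = -2, a_1 = 2.
Setting the coefficient of each power of x to zero and solving order by order (substituting the coefficients already found):
  x^0: 2 a_2 - 2 a_1 - 2 a_0 = 0  ->  2 a_2 = 2 a_1 + 2 a_0 = 0  ->  a_2 = 0
  x^1: 6 a_3 - 4 a_2 + 2 a_0 = 0  ->  6 a_3 = 4 a_2 - 2 a_0 = 4  ->  a_3 = 2/3
  x^2: 12 a_4 - 6 a_3 + 2 a_2 + 2 a_1 = 0  ->  12 a_4 = 6 a_3 - 2 a_2 - 2 a_1 = 0  ->  a_4 = 0
  x^3: 20 a_5 - 8 a_4 + 4 a_3 + 2 a_2 = 0  ->  20 a_5 = 8 a_4 - 4 a_3 - 2 a_2 = -8/3  ->  a_5 = -2/15
Truncated series: y(x) = -2 + 2 x + (2/3) x^3 - (2/15) x^5 + O(x^6).

a_0 = -2; a_1 = 2; a_2 = 0; a_3 = 2/3; a_4 = 0; a_5 = -2/15


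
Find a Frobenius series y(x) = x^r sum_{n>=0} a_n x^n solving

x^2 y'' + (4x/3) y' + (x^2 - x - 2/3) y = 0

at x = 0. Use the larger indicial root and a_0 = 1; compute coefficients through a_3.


Write in Frobenius form y'' + (p(x)/x) y' + (q(x)/x^2) y = 0:
  p(x) = 4/3,  q(x) = x^2 - x - 2/3.
Indicial equation: r(r-1) + (4/3) r + (-2/3) = 0 -> roots r_1 = 2/3, r_2 = -1.
Take r = r_1 = 2/3. Let y(x) = x^r sum_{n>=0} a_n x^n with a_0 = 1.
Substitute y = x^r sum a_n x^n and match x^{r+n}. The recurrence is
  D(n) a_n - 1 a_{n-1} + 1 a_{n-2} = 0,  where D(n) = (r+n)(r+n-1) + (4/3)(r+n) + (-2/3).
  a_n = [1 a_{n-1} - 1 a_{n-2}] / D(n).
Since the indicial polynomial factors as (r - r_1)(r - r_2), D(n) = (r_1 + n - r_1)(r_1 + n - r_2) = n(n + 5/3).
Evaluating step by step (a_0 = 1):
  n = 1: D(1) = 1(1 + 5/3) = 8/3; numerator = 1(1) = 1; a_1 = (1)/(8/3) = 3/8
  n = 2: D(2) = 2(2 + 5/3) = 22/3; numerator = 1(3/8) - 1(1) = -5/8; a_2 = (-5/8)/(22/3) = -15/176
  n = 3: D(3) = 3(3 + 5/3) = 14; numerator = 1(-15/176) - 1(3/8) = -81/176; a_3 = (-81/176)/(14) = -81/2464

r = 2/3; a_0 = 1; a_1 = 3/8; a_2 = -15/176; a_3 = -81/2464


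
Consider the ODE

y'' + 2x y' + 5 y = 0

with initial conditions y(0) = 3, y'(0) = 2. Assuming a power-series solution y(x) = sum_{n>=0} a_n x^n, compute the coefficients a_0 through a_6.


Ansatz: y(x) = sum_{n>=0} a_n x^n, so y'(x) = sum_{n>=1} n a_n x^(n-1) and y''(x) = sum_{n>=2} n(n-1) a_n x^(n-2).
Substitute into P(x) y'' + Q(x) y' + R(x) y = 0 with P(x) = 1, Q(x) = 2x, R(x) = 5, and match powers of x.
Initial conditions: a_0 = 3, a_1 = 2.
Setting the coefficient of each power of x to zero and solving order by order (substituting the coefficients already found):
  x^0: 2 a_2 + 5 a_0 = 0  ->  2 a_2 = -5 a_0 = -15  ->  a_2 = -15/2
  x^1: 6 a_3 + 7 a_1 = 0  ->  6 a_3 = -7 a_1 = -14  ->  a_3 = -7/3
  x^2: 12 a_4 + 9 a_2 = 0  ->  12 a_4 = -9 a_2 = 135/2  ->  a_4 = 45/8
  x^3: 20 a_5 + 11 a_3 = 0  ->  20 a_5 = -11 a_3 = 77/3  ->  a_5 = 77/60
  x^4: 30 a_6 + 13 a_4 = 0  ->  30 a_6 = -13 a_4 = -585/8  ->  a_6 = -39/16
Truncated series: y(x) = 3 + 2 x - (15/2) x^2 - (7/3) x^3 + (45/8) x^4 + (77/60) x^5 - (39/16) x^6 + O(x^7).

a_0 = 3; a_1 = 2; a_2 = -15/2; a_3 = -7/3; a_4 = 45/8; a_5 = 77/60; a_6 = -39/16


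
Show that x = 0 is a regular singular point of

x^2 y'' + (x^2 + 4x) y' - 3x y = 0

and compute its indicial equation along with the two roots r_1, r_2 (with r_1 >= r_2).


Divide by x^2 to reach normal form y'' + P_1(x) y' + P_2(x) y = 0 with P_1(x) = 1 + 4/x and P_2(x) = -3/x.
x = 0 is a singular point because the y'-coefficient 1 + 4/x has a pole at x = 0 and the y-coefficient -3/x has a pole at x = 0.
It is a regular singular point because x P_1(x) = p(x) = x + 4 and x^2 P_2(x) = q(x) = -3x are polynomials, hence analytic at x = 0.
p(0) = 4,  q(0) = 0.
Indicial equation: r(r-1) + p(0) r + q(0) = 0, i.e. r^2 + (p(0) - 1) r + q(0) = 0, i.e. r^2 + 3 r = 0.
Discriminant: (3)^2 - 4(0) = 9, so r = (-3 ± 3)/2.
Solving: r_1 = 0, r_2 = -3.

indicial: r^2 + 3 r = 0; roots r_1 = 0, r_2 = -3


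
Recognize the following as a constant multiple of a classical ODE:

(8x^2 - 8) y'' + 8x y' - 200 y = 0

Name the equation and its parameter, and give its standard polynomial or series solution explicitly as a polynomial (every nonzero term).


All three coefficients share the factor -8; dividing through by -8 gives  (1 - x^2) y'' - x y' + 25 y = 0.
This matches the Chebyshev equation (1 - x^2) y'' - x y' + n^2 y = 0 (note the -x y' term, not -2x y') with n^2 = 25, so n = 5; the polynomial solution is T_5(x).
With y = sum_k a_k x^k, matching x^k gives (k+2)(k+1) a_{k+2} = (k^2 - n^2) a_k = (k - 5)(k + 5) a_k. The right side vanishes at k = 5, so the series with the parity of 5 terminates at degree 5.
Standard normalization: leading coefficient of T_n is 2^(n-1), so a_5 = 2^4 = 16. Work downward with a_k = (k+1)(k+2) a_{k+2} / ((k - 5)(k + 5)):
  a_3 = (4)(5)(16) / ((3 - 5)(3 + 5)) = 320/(-16) = -20
  a_1 = (2)(3)(-20) / ((1 - 5)(1 + 5)) = -120/(-24) = 5
Hence T_5(x) = 16 x^5 - 20 x^3 + 5 x.

T_5(x); series = 16 x^5 - 20 x^3 + 5 x


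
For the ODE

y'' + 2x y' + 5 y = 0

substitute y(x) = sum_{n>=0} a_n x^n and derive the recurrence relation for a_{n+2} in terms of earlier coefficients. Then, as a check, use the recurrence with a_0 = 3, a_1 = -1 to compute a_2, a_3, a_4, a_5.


Substitute y = sum_n a_n x^n.
y''(x) has coefficient (n+2)(n+1) a_{n+2} at x^n;
2 x y'(x) has coefficient 2 n a_n at x^n (shift);
5 y(x) has coefficient 5 a_n at x^n.
Matching x^n: (n+2)(n+1) a_{n+2} + (2n + 5) a_n = 0.
Thus a_{n+2} = (-2n - 5) / ((n+1)(n+2)) * a_n.

Check with a_0 = 3, a_1 = -1 (apply the recurrence for n = 0, 1, 2, 3): a_0 = 3, a_1 = -1, a_2 = -15/2, a_3 = 7/6, a_4 = 45/8, a_5 = -77/120.

a_(n+2) = (-2n - 5) / ((n+1)(n+2)) * a_n; check: a_0 = 3, a_1 = -1, a_2 = -15/2, a_3 = 7/6, a_4 = 45/8, a_5 = -77/120


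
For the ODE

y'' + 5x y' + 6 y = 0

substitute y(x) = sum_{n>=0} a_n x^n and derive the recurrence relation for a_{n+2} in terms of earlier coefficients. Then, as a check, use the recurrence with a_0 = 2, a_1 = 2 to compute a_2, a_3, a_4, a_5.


Substitute y = sum_n a_n x^n.
y''(x) has coefficient (n+2)(n+1) a_{n+2} at x^n;
5 x y'(x) has coefficient 5 n a_n at x^n (shift);
6 y(x) has coefficient 6 a_n at x^n.
Matching x^n: (n+2)(n+1) a_{n+2} + (5n + 6) a_n = 0.
Thus a_{n+2} = (-5n - 6) / ((n+1)(n+2)) * a_n.

Check with a_0 = 2, a_1 = 2 (apply the recurrence for n = 0, 1, 2, 3): a_0 = 2, a_1 = 2, a_2 = -6, a_3 = -11/3, a_4 = 8, a_5 = 77/20.

a_(n+2) = (-5n - 6) / ((n+1)(n+2)) * a_n; check: a_0 = 2, a_1 = 2, a_2 = -6, a_3 = -11/3, a_4 = 8, a_5 = 77/20


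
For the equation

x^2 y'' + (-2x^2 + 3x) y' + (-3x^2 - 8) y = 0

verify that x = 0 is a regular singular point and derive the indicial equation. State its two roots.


Divide by x^2 to reach normal form y'' + P_1(x) y' + P_2(x) y = 0 with P_1(x) = -2 + 3/x and P_2(x) = -3 - 8/x^2.
x = 0 is a singular point because the y'-coefficient -2 + 3/x has a pole at x = 0 and the y-coefficient -3 - 8/x^2 has a pole at x = 0.
It is a regular singular point because x P_1(x) = p(x) = 3 - 2x and x^2 P_2(x) = q(x) = -3x^2 - 8 are polynomials, hence analytic at x = 0.
p(0) = 3,  q(0) = -8.
Indicial equation: r(r-1) + p(0) r + q(0) = 0, i.e. r^2 + (p(0) - 1) r + q(0) = 0, i.e. r^2 + 2 r - 8 = 0.
Discriminant: (2)^2 - 4(-8) = 36, so r = (-2 ± 6)/2.
Solving: r_1 = 2, r_2 = -4.

indicial: r^2 + 2 r - 8 = 0; roots r_1 = 2, r_2 = -4


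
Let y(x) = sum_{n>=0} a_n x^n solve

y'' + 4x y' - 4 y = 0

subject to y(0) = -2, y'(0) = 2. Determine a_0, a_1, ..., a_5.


Ansatz: y(x) = sum_{n>=0} a_n x^n, so y'(x) = sum_{n>=1} n a_n x^(n-1) and y''(x) = sum_{n>=2} n(n-1) a_n x^(n-2).
Substitute into P(x) y'' + Q(x) y' + R(x) y = 0 with P(x) = 1, Q(x) = 4x, R(x) = -4, and match powers of x.
Initial conditions: a_0 = -2, a_1 = 2.
Setting the coefficient of each power of x to zero and solving order by order (substituting the coefficients already found):
  x^0: 2 a_2 - 4 a_0 = 0  ->  2 a_2 = 4 a_0 = -8  ->  a_2 = -4
  x^1: 6 a_3 = 0  ->  a_3 = 0
  x^2: 12 a_4 + 4 a_2 = 0  ->  12 a_4 = -4 a_2 = 16  ->  a_4 = 4/3
  x^3: 20 a_5 + 8 a_3 = 0  ->  20 a_5 = -8 a_3 = 0  ->  a_5 = 0
Truncated series: y(x) = -2 + 2 x - 4 x^2 + (4/3) x^4 + O(x^6).

a_0 = -2; a_1 = 2; a_2 = -4; a_3 = 0; a_4 = 4/3; a_5 = 0


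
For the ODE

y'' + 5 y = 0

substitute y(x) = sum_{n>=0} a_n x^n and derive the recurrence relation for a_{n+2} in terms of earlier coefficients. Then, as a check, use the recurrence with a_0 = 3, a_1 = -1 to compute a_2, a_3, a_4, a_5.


Substitute y = sum_n a_n x^n into y'' + (const) y = 0.
y''(x) = sum_{n>=0} (n+2)(n+1) a_{n+2} x^n.
The ODE becomes sum_n [(n+2)(n+1) a_{n+2} + 5 a_n] x^n = 0.
Setting each coefficient to zero gives the recurrence:
  (n+2)(n+1) a_{n+2} + 5 a_n = 0,
  a_{n+2} = -5 / ((n+1)(n+2)) a_n.

Check with a_0 = 3, a_1 = -1 (apply the recurrence for n = 0, 1, 2, 3): a_0 = 3, a_1 = -1, a_2 = -15/2, a_3 = 5/6, a_4 = 25/8, a_5 = -5/24.

a_{n+2} = -5/((n+1)(n+2)) * a_n; check: a_0 = 3, a_1 = -1, a_2 = -15/2, a_3 = 5/6, a_4 = 25/8, a_5 = -5/24


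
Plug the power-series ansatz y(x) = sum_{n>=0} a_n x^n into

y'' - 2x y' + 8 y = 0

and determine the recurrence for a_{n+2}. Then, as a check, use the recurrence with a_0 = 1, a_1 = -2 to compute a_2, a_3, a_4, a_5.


Substitute y = sum_n a_n x^n.
y''(x) has coefficient (n+2)(n+1) a_{n+2} at x^n;
-2 x y'(x) has coefficient -2 n a_n at x^n (shift);
8 y(x) has coefficient 8 a_n at x^n.
Matching x^n: (n+2)(n+1) a_{n+2} + (-2n + 8) a_n = 0.
Thus a_{n+2} = (2n - 8) / ((n+1)(n+2)) * a_n.

Check with a_0 = 1, a_1 = -2 (apply the recurrence for n = 0, 1, 2, 3): a_0 = 1, a_1 = -2, a_2 = -4, a_3 = 2, a_4 = 4/3, a_5 = -1/5.

a_(n+2) = (2n - 8) / ((n+1)(n+2)) * a_n; check: a_0 = 1, a_1 = -2, a_2 = -4, a_3 = 2, a_4 = 4/3, a_5 = -1/5


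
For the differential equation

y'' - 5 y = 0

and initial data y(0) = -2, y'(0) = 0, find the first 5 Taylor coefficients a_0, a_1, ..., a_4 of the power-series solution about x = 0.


Ansatz: y(x) = sum_{n>=0} a_n x^n, so y'(x) = sum_{n>=1} n a_n x^(n-1) and y''(x) = sum_{n>=2} n(n-1) a_n x^(n-2).
Substitute into P(x) y'' + Q(x) y' + R(x) y = 0 with P(x) = 1, Q(x) = 0, R(x) = -5, and match powers of x.
Initial conditions: a_0 = -2, a_1 = 0.
Setting the coefficient of each power of x to zero and solving order by order (substituting the coefficients already found):
  x^0: 2 a_2 - 5 a_0 = 0  ->  2 a_2 = 5 a_0 = -10  ->  a_2 = -5
  x^1: 6 a_3 - 5 a_1 = 0  ->  6 a_3 = 5 a_1 = 0  ->  a_3 = 0
  x^2: 12 a_4 - 5 a_2 = 0  ->  12 a_4 = 5 a_2 = -25  ->  a_4 = -25/12
Truncated series: y(x) = -2 - 5 x^2 - (25/12) x^4 + O(x^5).

a_0 = -2; a_1 = 0; a_2 = -5; a_3 = 0; a_4 = -25/12


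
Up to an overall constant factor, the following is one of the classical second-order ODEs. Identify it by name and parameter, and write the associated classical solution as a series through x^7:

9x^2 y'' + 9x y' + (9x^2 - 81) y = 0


All three coefficients share the factor 9; dividing through by 9 gives  x^2 y'' + x y' + (x^2 - 9) y = 0.
This matches the Bessel equation x^2 y'' + x y' + (x^2 - nu^2) y = 0 with nu^2 = 9, so nu = 3; the solution bounded at x = 0 is J_3(x).
Frobenius at x = 0: indicial roots ±nu; for r = nu the recurrence k(k + 2nu) c_k = -c_{k-2} gives the standard series J_nu(x) = sum_{k>=0} (-1)^k / (k! (k+nu)!) (x/2)^(2k+nu). Evaluate the first 3 terms:
  k = 0: (-1)^0 / (0! * 3! * 2^3) x^3 = 1/(1*6*8) x^3 = (1/48) x^3
  k = 1: (-1)^1 / (1! * 4! * 2^5) x^5 = -1/(1*24*32) x^5 = (-1/768) x^5
  k = 2: (-1)^2 / (2! * 5! * 2^7) x^7 = 1/(2*120*128) x^7 = (1/30720) x^7
Hence J_3(x) = x^7/30720 - x^5/768 + x^3/48 + ....

J_3(x); series = x^7/30720 - x^5/768 + x^3/48


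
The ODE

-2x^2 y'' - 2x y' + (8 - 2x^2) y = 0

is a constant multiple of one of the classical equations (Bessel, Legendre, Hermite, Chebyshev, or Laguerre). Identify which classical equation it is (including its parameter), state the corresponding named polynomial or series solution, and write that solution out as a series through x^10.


All three coefficients share the factor -2; dividing through by -2 gives  x^2 y'' + x y' + (x^2 - 4) y = 0.
This matches the Bessel equation x^2 y'' + x y' + (x^2 - nu^2) y = 0 with nu^2 = 4, so nu = 2; the solution bounded at x = 0 is J_2(x).
Frobenius at x = 0: indicial roots ±nu; for r = nu the recurrence k(k + 2nu) c_k = -c_{k-2} gives the standard series J_nu(x) = sum_{k>=0} (-1)^k / (k! (k+nu)!) (x/2)^(2k+nu). Evaluate the first 5 terms:
  k = 0: (-1)^0 / (0! * 2! * 2^2) x^2 = 1/(1*2*4) x^2 = (1/8) x^2
  k = 1: (-1)^1 / (1! * 3! * 2^4) x^4 = -1/(1*6*16) x^4 = (-1/96) x^4
  k = 2: (-1)^2 / (2! * 4! * 2^6) x^6 = 1/(2*24*64) x^6 = (1/3072) x^6
  k = 3: (-1)^3 / (3! * 5! * 2^8) x^8 = -1/(6*120*256) x^8 = (-1/184320) x^8
  k = 4: (-1)^4 / (4! * 6! * 2^10) x^10 = 1/(24*720*1024) x^10 = (1/17694720) x^10
Hence J_2(x) = x^10/17694720 - x^8/184320 + x^6/3072 - x^4/96 + x^2/8 + ....

J_2(x); series = x^10/17694720 - x^8/184320 + x^6/3072 - x^4/96 + x^2/8


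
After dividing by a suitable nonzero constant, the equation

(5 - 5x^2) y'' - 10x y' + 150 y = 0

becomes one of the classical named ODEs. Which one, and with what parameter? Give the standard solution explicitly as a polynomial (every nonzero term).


All three coefficients share the factor 5; dividing through by 5 gives  (1 - x^2) y'' - 2x y' + 30 y = 0.
This matches the Legendre equation (1 - x^2) y'' - 2x y' + n(n+1) y = 0 (note the -2x y' term) with n(n+1) = 30, so n = 5; the polynomial solution is P_5(x).
With y = sum_k a_k x^k, matching x^k gives (k+2)(k+1) a_{k+2} = [k(k+1) - n(n+1)] a_k = (k - 5)(k + 6) a_k. The right side vanishes at k = 5, so the series with the parity of 5 terminates at degree 5.
Standard normalization (P_n(1) = 1): leading coefficient (2n)!/(2^n (n!)^2) = 3628800/(32*14400) = 63/8, so a_5 = 63/8. Work downward with a_k = (k+1)(k+2) a_{k+2} / ((k - 5)(k + 6)):
  a_3 = (4)(5)(63/8) / ((3 - 5)(3 + 6)) = (315/2)/(-18) = -35/4
  a_1 = (2)(3)(-35/4) / ((1 - 5)(1 + 6)) = (-105/2)/(-28) = 15/8
Hence P_5(x) = 63 x^5/8 - 35 x^3/4 + 15 x/8.

P_5(x); series = 63 x^5/8 - 35 x^3/4 + 15 x/8


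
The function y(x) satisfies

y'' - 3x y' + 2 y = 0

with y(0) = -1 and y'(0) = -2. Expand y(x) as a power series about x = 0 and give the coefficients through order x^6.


Ansatz: y(x) = sum_{n>=0} a_n x^n, so y'(x) = sum_{n>=1} n a_n x^(n-1) and y''(x) = sum_{n>=2} n(n-1) a_n x^(n-2).
Substitute into P(x) y'' + Q(x) y' + R(x) y = 0 with P(x) = 1, Q(x) = -3x, R(x) = 2, and match powers of x.
Initial conditions: a_0 = -1, a_1 = -2.
Setting the coefficient of each power of x to zero and solving order by order (substituting the coefficients already found):
  x^0: 2 a_2 + 2 a_0 = 0  ->  2 a_2 = -2 a_0 = 2  ->  a_2 = 1
  x^1: 6 a_3 - a_1 = 0  ->  6 a_3 = a_1 = -2  ->  a_3 = -1/3
  x^2: 12 a_4 - 4 a_2 = 0  ->  12 a_4 = 4 a_2 = 4  ->  a_4 = 1/3
  x^3: 20 a_5 - 7 a_3 = 0  ->  20 a_5 = 7 a_3 = -7/3  ->  a_5 = -7/60
  x^4: 30 a_6 - 10 a_4 = 0  ->  30 a_6 = 10 a_4 = 10/3  ->  a_6 = 1/9
Truncated series: y(x) = -1 - 2 x + x^2 - (1/3) x^3 + (1/3) x^4 - (7/60) x^5 + (1/9) x^6 + O(x^7).

a_0 = -1; a_1 = -2; a_2 = 1; a_3 = -1/3; a_4 = 1/3; a_5 = -7/60; a_6 = 1/9


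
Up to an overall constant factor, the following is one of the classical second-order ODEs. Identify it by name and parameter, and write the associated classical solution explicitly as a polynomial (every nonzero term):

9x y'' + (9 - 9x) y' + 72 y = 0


All three coefficients share the factor 9; dividing through by 9 gives  x y'' + (1 - x) y' + 8 y = 0.
This matches the Laguerre equation x y'' + (1 - x) y' + n y = 0 with n = 8; the polynomial solution is L_8(x).
With y = sum_k a_k x^k, matching x^k gives (k+1)k a_{k+1} + (k+1) a_{k+1} - k a_k + n a_k = 0, i.e. (k+1)^2 a_{k+1} = (k - n) a_k = (k - 8) a_k. The right side vanishes at k = 8, so the series terminates at degree 8.
Standard normalization L_n(0) = 1 gives a_0 = 1. Work upward with a_{k+1} = (k - 8) a_k / (k+1)^2:
  a_1 = (0 - 8)(1) / 1^2 = -8/1 = -8
  a_2 = (1 - 8)(-8) / 2^2 = 56/4 = 14
  a_3 = (2 - 8)(14) / 3^2 = -84/9 = -28/3
  a_4 = (3 - 8)(-28/3) / 4^2 = (140/3)/16 = 35/12
  a_5 = (4 - 8)(35/12) / 5^2 = (-35/3)/25 = -7/15
  a_6 = (5 - 8)(-7/15) / 6^2 = (7/5)/36 = 7/180
  a_7 = (6 - 8)(7/180) / 7^2 = (-7/90)/49 = -1/630
  a_8 = (7 - 8)(-1/630) / 8^2 = (1/630)/64 = 1/40320
Hence L_8(x) = x^8/40320 - x^7/630 + 7 x^6/180 - 7 x^5/15 + 35 x^4/12 - 28 x^3/3 + 14 x^2 - 8 x + 1.

L_8(x); series = x^8/40320 - x^7/630 + 7 x^6/180 - 7 x^5/15 + 35 x^4/12 - 28 x^3/3 + 14 x^2 - 8 x + 1


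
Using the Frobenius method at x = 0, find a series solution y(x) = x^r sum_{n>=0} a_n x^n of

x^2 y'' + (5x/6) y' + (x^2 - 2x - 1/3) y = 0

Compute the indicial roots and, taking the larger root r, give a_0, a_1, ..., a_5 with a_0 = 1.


Write in Frobenius form y'' + (p(x)/x) y' + (q(x)/x^2) y = 0:
  p(x) = 5/6,  q(x) = x^2 - 2x - 1/3.
Indicial equation: r(r-1) + (5/6) r + (-1/3) = 0 -> roots r_1 = 2/3, r_2 = -1/2.
Take r = r_1 = 2/3. Let y(x) = x^r sum_{n>=0} a_n x^n with a_0 = 1.
Substitute y = x^r sum a_n x^n and match x^{r+n}. The recurrence is
  D(n) a_n - 2 a_{n-1} + 1 a_{n-2} = 0,  where D(n) = (r+n)(r+n-1) + (5/6)(r+n) + (-1/3).
  a_n = [2 a_{n-1} - 1 a_{n-2}] / D(n).
Since the indicial polynomial factors as (r - r_1)(r - r_2), D(n) = (r_1 + n - r_1)(r_1 + n - r_2) = n(n + 7/6).
Evaluating step by step (a_0 = 1):
  n = 1: D(1) = 1(1 + 7/6) = 13/6; numerator = 2(1) = 2; a_1 = (2)/(13/6) = 12/13
  n = 2: D(2) = 2(2 + 7/6) = 19/3; numerator = 2(12/13) - 1(1) = 11/13; a_2 = (11/13)/(19/3) = 33/247
  n = 3: D(3) = 3(3 + 7/6) = 25/2; numerator = 2(33/247) - 1(12/13) = -162/247; a_3 = (-162/247)/(25/2) = -324/6175
  n = 4: D(4) = 4(4 + 7/6) = 62/3; numerator = 2(-324/6175) - 1(33/247) = -1473/6175; a_4 = (-1473/6175)/(62/3) = -4419/382850
  n = 5: D(5) = 5(5 + 7/6) = 185/6; numerator = 2(-4419/382850) - 1(-324/6175) = 225/7657; a_5 = (225/7657)/(185/6) = 270/283309

r = 2/3; a_0 = 1; a_1 = 12/13; a_2 = 33/247; a_3 = -324/6175; a_4 = -4419/382850; a_5 = 270/283309


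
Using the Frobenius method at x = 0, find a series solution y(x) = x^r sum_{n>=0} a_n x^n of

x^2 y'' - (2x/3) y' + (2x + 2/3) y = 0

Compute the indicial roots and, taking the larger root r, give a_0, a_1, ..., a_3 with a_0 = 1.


Write in Frobenius form y'' + (p(x)/x) y' + (q(x)/x^2) y = 0:
  p(x) = -2/3,  q(x) = 2x + 2/3.
Indicial equation: r(r-1) + (-2/3) r + (2/3) = 0 -> roots r_1 = 1, r_2 = 2/3.
Take r = r_1 = 1. Let y(x) = x^r sum_{n>=0} a_n x^n with a_0 = 1.
Substitute y = x^r sum a_n x^n and match x^{r+n}. The recurrence is
  D(n) a_n + 2 a_{n-1} = 0,  where D(n) = (r+n)(r+n-1) + (-2/3)(r+n) + (2/3).
  a_n = -2 / D(n) * a_{n-1}.
Since the indicial polynomial factors as (r - r_1)(r - r_2), D(n) = (r_1 + n - r_1)(r_1 + n - r_2) = n(n + 1/3).
Evaluating step by step (a_0 = 1):
  n = 1: D(1) = 1(1 + 1/3) = 4/3; numerator = -2(1) = -2; a_1 = (-2)/(4/3) = -3/2
  n = 2: D(2) = 2(2 + 1/3) = 14/3; numerator = -2(-3/2) = 3; a_2 = (3)/(14/3) = 9/14
  n = 3: D(3) = 3(3 + 1/3) = 10; numerator = -2(9/14) = -9/7; a_3 = (-9/7)/(10) = -9/70

r = 1; a_0 = 1; a_1 = -3/2; a_2 = 9/14; a_3 = -9/70


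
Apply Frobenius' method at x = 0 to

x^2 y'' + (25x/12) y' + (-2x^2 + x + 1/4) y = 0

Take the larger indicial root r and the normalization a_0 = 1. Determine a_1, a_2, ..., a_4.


Write in Frobenius form y'' + (p(x)/x) y' + (q(x)/x^2) y = 0:
  p(x) = 25/12,  q(x) = -2x^2 + x + 1/4.
Indicial equation: r(r-1) + (25/12) r + (1/4) = 0 -> roots r_1 = -1/3, r_2 = -3/4.
Take r = r_1 = -1/3. Let y(x) = x^r sum_{n>=0} a_n x^n with a_0 = 1.
Substitute y = x^r sum a_n x^n and match x^{r+n}. The recurrence is
  D(n) a_n + 1 a_{n-1} - 2 a_{n-2} = 0,  where D(n) = (r+n)(r+n-1) + (25/12)(r+n) + (1/4).
  a_n = [-1 a_{n-1} + 2 a_{n-2}] / D(n).
Since the indicial polynomial factors as (r - r_1)(r - r_2), D(n) = (r_1 + n - r_1)(r_1 + n - r_2) = n(n + 5/12).
Evaluating step by step (a_0 = 1):
  n = 1: D(1) = 1(1 + 5/12) = 17/12; numerator = -1(1) = -1; a_1 = (-1)/(17/12) = -12/17
  n = 2: D(2) = 2(2 + 5/12) = 29/6; numerator = -1(-12/17) + 2(1) = 46/17; a_2 = (46/17)/(29/6) = 276/493
  n = 3: D(3) = 3(3 + 5/12) = 41/4; numerator = -1(276/493) + 2(-12/17) = -972/493; a_3 = (-972/493)/(41/4) = -3888/20213
  n = 4: D(4) = 4(4 + 5/12) = 53/3; numerator = -1(-3888/20213) + 2(276/493) = 1560/1189; a_4 = (1560/1189)/(53/3) = 4680/63017

r = -1/3; a_0 = 1; a_1 = -12/17; a_2 = 276/493; a_3 = -3888/20213; a_4 = 4680/63017


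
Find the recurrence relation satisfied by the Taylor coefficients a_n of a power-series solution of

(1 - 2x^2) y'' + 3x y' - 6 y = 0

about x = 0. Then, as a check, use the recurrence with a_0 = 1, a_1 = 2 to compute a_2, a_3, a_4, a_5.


Substitute y = sum_n a_n x^n.
(1 - 2 x^2) y'' contributes (n+2)(n+1) a_{n+2} - 2 n(n-1) a_n at x^n.
3 x y'(x) contributes 3 n a_n at x^n.
-6 y(x) contributes -6 a_n at x^n.
Matching x^n: (n+2)(n+1) a_{n+2} + (-2 n(n-1) + 3 n - 6) a_n = 0.
Thus a_{n+2} = (2 n(n-1) - 3 n + 6) / ((n+1)(n+2)) * a_n.

Check with a_0 = 1, a_1 = 2 (apply the recurrence for n = 0, 1, 2, 3): a_0 = 1, a_1 = 2, a_2 = 3, a_3 = 1, a_4 = 1, a_5 = 9/20.

a_(n+2) = (2 n(n-1) - 3 n + 6) / ((n+1)(n+2)) * a_n; check: a_0 = 1, a_1 = 2, a_2 = 3, a_3 = 1, a_4 = 1, a_5 = 9/20


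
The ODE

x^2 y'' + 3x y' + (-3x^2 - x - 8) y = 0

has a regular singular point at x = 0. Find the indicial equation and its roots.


Divide by x^2 to reach normal form y'' + P_1(x) y' + P_2(x) y = 0 with P_1(x) = 3/x and P_2(x) = -3 - 1/x - 8/x^2.
x = 0 is a singular point because the y'-coefficient 3/x has a pole at x = 0 and the y-coefficient -3 - 1/x - 8/x^2 has a pole at x = 0.
It is a regular singular point because x P_1(x) = p(x) = 3 and x^2 P_2(x) = q(x) = -3x^2 - x - 8 are polynomials, hence analytic at x = 0.
p(0) = 3,  q(0) = -8.
Indicial equation: r(r-1) + p(0) r + q(0) = 0, i.e. r^2 + (p(0) - 1) r + q(0) = 0, i.e. r^2 + 2 r - 8 = 0.
Discriminant: (2)^2 - 4(-8) = 36, so r = (-2 ± 6)/2.
Solving: r_1 = 2, r_2 = -4.

indicial: r^2 + 2 r - 8 = 0; roots r_1 = 2, r_2 = -4


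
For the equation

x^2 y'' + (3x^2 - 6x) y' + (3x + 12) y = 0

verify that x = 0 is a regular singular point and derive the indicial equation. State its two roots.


Divide by x^2 to reach normal form y'' + P_1(x) y' + P_2(x) y = 0 with P_1(x) = 3 - 6/x and P_2(x) = 3/x + 12/x^2.
x = 0 is a singular point because the y'-coefficient 3 - 6/x has a pole at x = 0 and the y-coefficient 3/x + 12/x^2 has a pole at x = 0.
It is a regular singular point because x P_1(x) = p(x) = 3x - 6 and x^2 P_2(x) = q(x) = 3x + 12 are polynomials, hence analytic at x = 0.
p(0) = -6,  q(0) = 12.
Indicial equation: r(r-1) + p(0) r + q(0) = 0, i.e. r^2 + (p(0) - 1) r + q(0) = 0, i.e. r^2 - 7 r + 12 = 0.
Discriminant: (-7)^2 - 4(12) = 1, so r = (7 ± 1)/2.
Solving: r_1 = 4, r_2 = 3.

indicial: r^2 - 7 r + 12 = 0; roots r_1 = 4, r_2 = 3


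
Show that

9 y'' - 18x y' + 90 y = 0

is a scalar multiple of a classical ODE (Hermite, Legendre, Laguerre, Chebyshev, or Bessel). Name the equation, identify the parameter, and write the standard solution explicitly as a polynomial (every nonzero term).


All three coefficients share the factor 9; dividing through by 9 gives  y'' - 2x y' + 10 y = 0.
This matches the Hermite equation y'' - 2x y' + 2n y = 0 with 2n = 10, so n = 5; the polynomial solution is H_5(x).
With y = sum_k a_k x^k, matching x^k gives (k+2)(k+1) a_{k+2} = 2(k - n) a_k = 2(k - 5) a_k. The right side vanishes at k = 5, so the series with the parity of 5 terminates at degree 5.
Standard normalization: leading coefficient of H_n is 2^n, so a_5 = 2^5 = 32. Work downward with a_k = (k+1)(k+2) a_{k+2} / (2(k - n)):
  a_3 = (4)(5)(32) / (2(3 - 5)) = 640/(-4) = -160
  a_1 = (2)(3)(-160) / (2(1 - 5)) = -960/(-8) = 120
Hence H_5(x) = 32 x^5 - 160 x^3 + 120 x.

H_5(x); series = 32 x^5 - 160 x^3 + 120 x


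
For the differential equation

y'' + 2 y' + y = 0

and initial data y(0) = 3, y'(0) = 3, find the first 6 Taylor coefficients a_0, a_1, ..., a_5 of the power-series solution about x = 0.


Ansatz: y(x) = sum_{n>=0} a_n x^n, so y'(x) = sum_{n>=1} n a_n x^(n-1) and y''(x) = sum_{n>=2} n(n-1) a_n x^(n-2).
Substitute into P(x) y'' + Q(x) y' + R(x) y = 0 with P(x) = 1, Q(x) = 2, R(x) = 1, and match powers of x.
Initial conditions: a_0 = 3, a_1 = 3.
Setting the coefficient of each power of x to zero and solving order by order (substituting the coefficients already found):
  x^0: 2 a_2 + 2 a_1 + a_0 = 0  ->  2 a_2 = -2 a_1 - a_0 = -9  ->  a_2 = -9/2
  x^1: 6 a_3 + 4 a_2 + a_1 = 0  ->  6 a_3 = -4 a_2 - a_1 = 15  ->  a_3 = 5/2
  x^2: 12 a_4 + 6 a_3 + a_2 = 0  ->  12 a_4 = -6 a_3 - a_2 = -21/2  ->  a_4 = -7/8
  x^3: 20 a_5 + 8 a_4 + a_3 = 0  ->  20 a_5 = -8 a_4 - a_3 = 9/2  ->  a_5 = 9/40
Truncated series: y(x) = 3 + 3 x - (9/2) x^2 + (5/2) x^3 - (7/8) x^4 + (9/40) x^5 + O(x^6).

a_0 = 3; a_1 = 3; a_2 = -9/2; a_3 = 5/2; a_4 = -7/8; a_5 = 9/40


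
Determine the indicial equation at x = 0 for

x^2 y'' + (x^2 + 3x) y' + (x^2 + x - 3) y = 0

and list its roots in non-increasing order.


Divide by x^2 to reach normal form y'' + P_1(x) y' + P_2(x) y = 0 with P_1(x) = 1 + 3/x and P_2(x) = 1 + 1/x - 3/x^2.
x = 0 is a singular point because the y'-coefficient 1 + 3/x has a pole at x = 0 and the y-coefficient 1 + 1/x - 3/x^2 has a pole at x = 0.
It is a regular singular point because x P_1(x) = p(x) = x + 3 and x^2 P_2(x) = q(x) = x^2 + x - 3 are polynomials, hence analytic at x = 0.
p(0) = 3,  q(0) = -3.
Indicial equation: r(r-1) + p(0) r + q(0) = 0, i.e. r^2 + (p(0) - 1) r + q(0) = 0, i.e. r^2 + 2 r - 3 = 0.
Discriminant: (2)^2 - 4(-3) = 16, so r = (-2 ± 4)/2.
Solving: r_1 = 1, r_2 = -3.

indicial: r^2 + 2 r - 3 = 0; roots r_1 = 1, r_2 = -3


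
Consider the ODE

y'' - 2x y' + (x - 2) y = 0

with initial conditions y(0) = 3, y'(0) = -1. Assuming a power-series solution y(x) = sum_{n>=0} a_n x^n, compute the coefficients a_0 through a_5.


Ansatz: y(x) = sum_{n>=0} a_n x^n, so y'(x) = sum_{n>=1} n a_n x^(n-1) and y''(x) = sum_{n>=2} n(n-1) a_n x^(n-2).
Substitute into P(x) y'' + Q(x) y' + R(x) y = 0 with P(x) = 1, Q(x) = -2x, R(x) = x - 2, and match powers of x.
Initial conditions: a_0 = 3, a_1 = -1.
Setting the coefficient of each power of x to zero and solving order by order (substituting the coefficients already found):
  x^0: 2 a_2 - 2 a_0 = 0  ->  2 a_2 = 2 a_0 = 6  ->  a_2 = 3
  x^1: 6 a_3 - 4 a_1 + a_0 = 0  ->  6 a_3 = 4 a_1 - a_0 = -7  ->  a_3 = -7/6
  x^2: 12 a_4 - 6 a_2 + a_1 = 0  ->  12 a_4 = 6 a_2 - a_1 = 19  ->  a_4 = 19/12
  x^3: 20 a_5 - 8 a_3 + a_2 = 0  ->  20 a_5 = 8 a_3 - a_2 = -37/3  ->  a_5 = -37/60
Truncated series: y(x) = 3 - x + 3 x^2 - (7/6) x^3 + (19/12) x^4 - (37/60) x^5 + O(x^6).

a_0 = 3; a_1 = -1; a_2 = 3; a_3 = -7/6; a_4 = 19/12; a_5 = -37/60


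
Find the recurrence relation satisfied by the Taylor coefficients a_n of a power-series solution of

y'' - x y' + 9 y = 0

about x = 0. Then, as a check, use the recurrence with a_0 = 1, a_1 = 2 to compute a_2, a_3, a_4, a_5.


Substitute y = sum_n a_n x^n.
y''(x) has coefficient (n+2)(n+1) a_{n+2} at x^n;
-x y'(x) has coefficient -n a_n at x^n (shift);
9 y(x) has coefficient 9 a_n at x^n.
Matching x^n: (n+2)(n+1) a_{n+2} + (-n + 9) a_n = 0.
Thus a_{n+2} = (n - 9) / ((n+1)(n+2)) * a_n.

Check with a_0 = 1, a_1 = 2 (apply the recurrence for n = 0, 1, 2, 3): a_0 = 1, a_1 = 2, a_2 = -9/2, a_3 = -8/3, a_4 = 21/8, a_5 = 4/5.

a_(n+2) = (n - 9) / ((n+1)(n+2)) * a_n; check: a_0 = 1, a_1 = 2, a_2 = -9/2, a_3 = -8/3, a_4 = 21/8, a_5 = 4/5


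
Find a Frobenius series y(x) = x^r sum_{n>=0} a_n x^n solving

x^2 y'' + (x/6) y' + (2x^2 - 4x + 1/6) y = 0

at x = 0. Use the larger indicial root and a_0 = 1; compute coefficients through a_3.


Write in Frobenius form y'' + (p(x)/x) y' + (q(x)/x^2) y = 0:
  p(x) = 1/6,  q(x) = 2x^2 - 4x + 1/6.
Indicial equation: r(r-1) + (1/6) r + (1/6) = 0 -> roots r_1 = 1/2, r_2 = 1/3.
Take r = r_1 = 1/2. Let y(x) = x^r sum_{n>=0} a_n x^n with a_0 = 1.
Substitute y = x^r sum a_n x^n and match x^{r+n}. The recurrence is
  D(n) a_n - 4 a_{n-1} + 2 a_{n-2} = 0,  where D(n) = (r+n)(r+n-1) + (1/6)(r+n) + (1/6).
  a_n = [4 a_{n-1} - 2 a_{n-2}] / D(n).
Since the indicial polynomial factors as (r - r_1)(r - r_2), D(n) = (r_1 + n - r_1)(r_1 + n - r_2) = n(n + 1/6).
Evaluating step by step (a_0 = 1):
  n = 1: D(1) = 1(1 + 1/6) = 7/6; numerator = 4(1) = 4; a_1 = (4)/(7/6) = 24/7
  n = 2: D(2) = 2(2 + 1/6) = 13/3; numerator = 4(24/7) - 2(1) = 82/7; a_2 = (82/7)/(13/3) = 246/91
  n = 3: D(3) = 3(3 + 1/6) = 19/2; numerator = 4(246/91) - 2(24/7) = 360/91; a_3 = (360/91)/(19/2) = 720/1729

r = 1/2; a_0 = 1; a_1 = 24/7; a_2 = 246/91; a_3 = 720/1729


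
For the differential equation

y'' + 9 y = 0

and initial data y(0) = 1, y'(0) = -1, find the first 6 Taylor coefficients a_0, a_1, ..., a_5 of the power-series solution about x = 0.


Ansatz: y(x) = sum_{n>=0} a_n x^n, so y'(x) = sum_{n>=1} n a_n x^(n-1) and y''(x) = sum_{n>=2} n(n-1) a_n x^(n-2).
Substitute into P(x) y'' + Q(x) y' + R(x) y = 0 with P(x) = 1, Q(x) = 0, R(x) = 9, and match powers of x.
Initial conditions: a_0 = 1, a_1 = -1.
Setting the coefficient of each power of x to zero and solving order by order (substituting the coefficients already found):
  x^0: 2 a_2 + 9 a_0 = 0  ->  2 a_2 = -9 a_0 = -9  ->  a_2 = -9/2
  x^1: 6 a_3 + 9 a_1 = 0  ->  6 a_3 = -9 a_1 = 9  ->  a_3 = 3/2
  x^2: 12 a_4 + 9 a_2 = 0  ->  12 a_4 = -9 a_2 = 81/2  ->  a_4 = 27/8
  x^3: 20 a_5 + 9 a_3 = 0  ->  20 a_5 = -9 a_3 = -27/2  ->  a_5 = -27/40
Truncated series: y(x) = 1 - x - (9/2) x^2 + (3/2) x^3 + (27/8) x^4 - (27/40) x^5 + O(x^6).

a_0 = 1; a_1 = -1; a_2 = -9/2; a_3 = 3/2; a_4 = 27/8; a_5 = -27/40


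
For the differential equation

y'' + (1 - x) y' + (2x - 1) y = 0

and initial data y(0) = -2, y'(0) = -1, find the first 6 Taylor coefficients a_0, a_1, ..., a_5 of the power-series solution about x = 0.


Ansatz: y(x) = sum_{n>=0} a_n x^n, so y'(x) = sum_{n>=1} n a_n x^(n-1) and y''(x) = sum_{n>=2} n(n-1) a_n x^(n-2).
Substitute into P(x) y'' + Q(x) y' + R(x) y = 0 with P(x) = 1, Q(x) = 1 - x, R(x) = 2x - 1, and match powers of x.
Initial conditions: a_0 = -2, a_1 = -1.
Setting the coefficient of each power of x to zero and solving order by order (substituting the coefficients already found):
  x^0: 2 a_2 + a_1 - a_0 = 0  ->  2 a_2 = -a_1 + a_0 = -1  ->  a_2 = -1/2
  x^1: 6 a_3 + 2 a_2 - 2 a_1 + 2 a_0 = 0  ->  6 a_3 = -2 a_2 + 2 a_1 - 2 a_0 = 3  ->  a_3 = 1/2
  x^2: 12 a_4 + 3 a_3 - 3 a_2 + 2 a_1 = 0  ->  12 a_4 = -3 a_3 + 3 a_2 - 2 a_1 = -1  ->  a_4 = -1/12
  x^3: 20 a_5 + 4 a_4 - 4 a_3 + 2 a_2 = 0  ->  20 a_5 = -4 a_4 + 4 a_3 - 2 a_2 = 10/3  ->  a_5 = 1/6
Truncated series: y(x) = -2 - x - (1/2) x^2 + (1/2) x^3 - (1/12) x^4 + (1/6) x^5 + O(x^6).

a_0 = -2; a_1 = -1; a_2 = -1/2; a_3 = 1/2; a_4 = -1/12; a_5 = 1/6


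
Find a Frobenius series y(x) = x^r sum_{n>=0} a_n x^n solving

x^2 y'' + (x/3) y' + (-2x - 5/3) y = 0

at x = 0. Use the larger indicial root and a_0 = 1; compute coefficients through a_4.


Write in Frobenius form y'' + (p(x)/x) y' + (q(x)/x^2) y = 0:
  p(x) = 1/3,  q(x) = -2x - 5/3.
Indicial equation: r(r-1) + (1/3) r + (-5/3) = 0 -> roots r_1 = 5/3, r_2 = -1.
Take r = r_1 = 5/3. Let y(x) = x^r sum_{n>=0} a_n x^n with a_0 = 1.
Substitute y = x^r sum a_n x^n and match x^{r+n}. The recurrence is
  D(n) a_n - 2 a_{n-1} = 0,  where D(n) = (r+n)(r+n-1) + (1/3)(r+n) + (-5/3).
  a_n = 2 / D(n) * a_{n-1}.
Since the indicial polynomial factors as (r - r_1)(r - r_2), D(n) = (r_1 + n - r_1)(r_1 + n - r_2) = n(n + 8/3).
Evaluating step by step (a_0 = 1):
  n = 1: D(1) = 1(1 + 8/3) = 11/3; numerator = 2(1) = 2; a_1 = (2)/(11/3) = 6/11
  n = 2: D(2) = 2(2 + 8/3) = 28/3; numerator = 2(6/11) = 12/11; a_2 = (12/11)/(28/3) = 9/77
  n = 3: D(3) = 3(3 + 8/3) = 17; numerator = 2(9/77) = 18/77; a_3 = (18/77)/(17) = 18/1309
  n = 4: D(4) = 4(4 + 8/3) = 80/3; numerator = 2(18/1309) = 36/1309; a_4 = (36/1309)/(80/3) = 27/26180

r = 5/3; a_0 = 1; a_1 = 6/11; a_2 = 9/77; a_3 = 18/1309; a_4 = 27/26180


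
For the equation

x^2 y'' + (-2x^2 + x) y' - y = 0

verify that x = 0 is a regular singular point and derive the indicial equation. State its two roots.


Divide by x^2 to reach normal form y'' + P_1(x) y' + P_2(x) y = 0 with P_1(x) = -2 + 1/x and P_2(x) = -1/x^2.
x = 0 is a singular point because the y'-coefficient -2 + 1/x has a pole at x = 0 and the y-coefficient -1/x^2 has a pole at x = 0.
It is a regular singular point because x P_1(x) = p(x) = 1 - 2x and x^2 P_2(x) = q(x) = -1 are polynomials, hence analytic at x = 0.
p(0) = 1,  q(0) = -1.
Indicial equation: r(r-1) + p(0) r + q(0) = 0, i.e. r^2 + (p(0) - 1) r + q(0) = 0, i.e. r^2 - 1 = 0.
Discriminant: (0)^2 - 4(-1) = 4, so r = (0 ± 2)/2.
Solving: r_1 = 1, r_2 = -1.

indicial: r^2 - 1 = 0; roots r_1 = 1, r_2 = -1


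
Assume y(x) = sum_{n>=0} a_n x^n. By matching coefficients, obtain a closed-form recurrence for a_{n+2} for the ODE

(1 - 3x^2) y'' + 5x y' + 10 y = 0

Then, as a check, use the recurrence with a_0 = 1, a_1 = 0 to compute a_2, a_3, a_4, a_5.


Substitute y = sum_n a_n x^n.
(1 - 3 x^2) y'' contributes (n+2)(n+1) a_{n+2} - 3 n(n-1) a_n at x^n.
5 x y'(x) contributes 5 n a_n at x^n.
10 y(x) contributes 10 a_n at x^n.
Matching x^n: (n+2)(n+1) a_{n+2} + (-3 n(n-1) + 5 n + 10) a_n = 0.
Thus a_{n+2} = (3 n(n-1) - 5 n - 10) / ((n+1)(n+2)) * a_n.

Check with a_0 = 1, a_1 = 0 (apply the recurrence for n = 0, 1, 2, 3): a_0 = 1, a_1 = 0, a_2 = -5, a_3 = 0, a_4 = 35/6, a_5 = 0.

a_(n+2) = (3 n(n-1) - 5 n - 10) / ((n+1)(n+2)) * a_n; check: a_0 = 1, a_1 = 0, a_2 = -5, a_3 = 0, a_4 = 35/6, a_5 = 0


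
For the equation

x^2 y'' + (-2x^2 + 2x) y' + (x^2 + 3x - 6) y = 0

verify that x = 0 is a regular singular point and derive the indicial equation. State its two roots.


Divide by x^2 to reach normal form y'' + P_1(x) y' + P_2(x) y = 0 with P_1(x) = -2 + 2/x and P_2(x) = 1 + 3/x - 6/x^2.
x = 0 is a singular point because the y'-coefficient -2 + 2/x has a pole at x = 0 and the y-coefficient 1 + 3/x - 6/x^2 has a pole at x = 0.
It is a regular singular point because x P_1(x) = p(x) = 2 - 2x and x^2 P_2(x) = q(x) = x^2 + 3x - 6 are polynomials, hence analytic at x = 0.
p(0) = 2,  q(0) = -6.
Indicial equation: r(r-1) + p(0) r + q(0) = 0, i.e. r^2 + (p(0) - 1) r + q(0) = 0, i.e. r^2 + 1 r - 6 = 0.
Discriminant: (1)^2 - 4(-6) = 25, so r = (-1 ± 5)/2.
Solving: r_1 = 2, r_2 = -3.

indicial: r^2 + 1 r - 6 = 0; roots r_1 = 2, r_2 = -3


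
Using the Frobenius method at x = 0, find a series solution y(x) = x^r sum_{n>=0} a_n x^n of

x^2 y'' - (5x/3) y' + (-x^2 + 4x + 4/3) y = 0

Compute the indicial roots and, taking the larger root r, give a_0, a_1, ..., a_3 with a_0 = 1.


Write in Frobenius form y'' + (p(x)/x) y' + (q(x)/x^2) y = 0:
  p(x) = -5/3,  q(x) = -x^2 + 4x + 4/3.
Indicial equation: r(r-1) + (-5/3) r + (4/3) = 0 -> roots r_1 = 2, r_2 = 2/3.
Take r = r_1 = 2. Let y(x) = x^r sum_{n>=0} a_n x^n with a_0 = 1.
Substitute y = x^r sum a_n x^n and match x^{r+n}. The recurrence is
  D(n) a_n + 4 a_{n-1} - 1 a_{n-2} = 0,  where D(n) = (r+n)(r+n-1) + (-5/3)(r+n) + (4/3).
  a_n = [-4 a_{n-1} + 1 a_{n-2}] / D(n).
Since the indicial polynomial factors as (r - r_1)(r - r_2), D(n) = (r_1 + n - r_1)(r_1 + n - r_2) = n(n + 4/3).
Evaluating step by step (a_0 = 1):
  n = 1: D(1) = 1(1 + 4/3) = 7/3; numerator = -4(1) = -4; a_1 = (-4)/(7/3) = -12/7
  n = 2: D(2) = 2(2 + 4/3) = 20/3; numerator = -4(-12/7) + 1(1) = 55/7; a_2 = (55/7)/(20/3) = 33/28
  n = 3: D(3) = 3(3 + 4/3) = 13; numerator = -4(33/28) + 1(-12/7) = -45/7; a_3 = (-45/7)/(13) = -45/91

r = 2; a_0 = 1; a_1 = -12/7; a_2 = 33/28; a_3 = -45/91


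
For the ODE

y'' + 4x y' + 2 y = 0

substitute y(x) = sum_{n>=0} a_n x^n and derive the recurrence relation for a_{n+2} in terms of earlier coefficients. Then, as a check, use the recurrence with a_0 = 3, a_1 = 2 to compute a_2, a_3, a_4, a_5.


Substitute y = sum_n a_n x^n.
y''(x) has coefficient (n+2)(n+1) a_{n+2} at x^n;
4 x y'(x) has coefficient 4 n a_n at x^n (shift);
2 y(x) has coefficient 2 a_n at x^n.
Matching x^n: (n+2)(n+1) a_{n+2} + (4n + 2) a_n = 0.
Thus a_{n+2} = (-4n - 2) / ((n+1)(n+2)) * a_n.

Check with a_0 = 3, a_1 = 2 (apply the recurrence for n = 0, 1, 2, 3): a_0 = 3, a_1 = 2, a_2 = -3, a_3 = -2, a_4 = 5/2, a_5 = 7/5.

a_(n+2) = (-4n - 2) / ((n+1)(n+2)) * a_n; check: a_0 = 3, a_1 = 2, a_2 = -3, a_3 = -2, a_4 = 5/2, a_5 = 7/5


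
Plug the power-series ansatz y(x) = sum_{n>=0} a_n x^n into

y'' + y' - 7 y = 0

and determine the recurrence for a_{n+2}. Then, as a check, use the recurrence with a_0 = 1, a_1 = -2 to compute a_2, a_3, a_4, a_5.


Substitute y = sum_n a_n x^n.
y''(x) has coefficient (n+2)(n+1) a_{n+2} at x^n;
y'(x) has coefficient (n+1) a_{n+1} at x^n;
-7 y(x) has coefficient -7 a_n at x^n.
Matching x^n: (n+2)(n+1) a_{n+2} + (n+1) a_{n+1} - 7 a_n = 0.
Thus a_{n+2} = [-(n+1) a_{n+1} + 7 a_n] / ((n+1)(n+2)).

Check with a_0 = 1, a_1 = -2 (apply the recurrence for n = 0, 1, 2, 3): a_0 = 1, a_1 = -2, a_2 = 9/2, a_3 = -23/6, a_4 = 43/12, a_5 = -247/120.

a_(n+2) = [-(n+1) a_(n+1) + 7 a_n] / ((n+1)(n+2)); check: a_0 = 1, a_1 = -2, a_2 = 9/2, a_3 = -23/6, a_4 = 43/12, a_5 = -247/120


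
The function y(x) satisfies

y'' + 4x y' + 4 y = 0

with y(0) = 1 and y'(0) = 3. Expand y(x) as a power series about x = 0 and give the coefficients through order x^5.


Ansatz: y(x) = sum_{n>=0} a_n x^n, so y'(x) = sum_{n>=1} n a_n x^(n-1) and y''(x) = sum_{n>=2} n(n-1) a_n x^(n-2).
Substitute into P(x) y'' + Q(x) y' + R(x) y = 0 with P(x) = 1, Q(x) = 4x, R(x) = 4, and match powers of x.
Initial conditions: a_0 = 1, a_1 = 3.
Setting the coefficient of each power of x to zero and solving order by order (substituting the coefficients already found):
  x^0: 2 a_2 + 4 a_0 = 0  ->  2 a_2 = -4 a_0 = -4  ->  a_2 = -2
  x^1: 6 a_3 + 8 a_1 = 0  ->  6 a_3 = -8 a_1 = -24  ->  a_3 = -4
  x^2: 12 a_4 + 12 a_2 = 0  ->  12 a_4 = -12 a_2 = 24  ->  a_4 = 2
  x^3: 20 a_5 + 16 a_3 = 0  ->  20 a_5 = -16 a_3 = 64  ->  a_5 = 16/5
Truncated series: y(x) = 1 + 3 x - 2 x^2 - 4 x^3 + 2 x^4 + (16/5) x^5 + O(x^6).

a_0 = 1; a_1 = 3; a_2 = -2; a_3 = -4; a_4 = 2; a_5 = 16/5
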